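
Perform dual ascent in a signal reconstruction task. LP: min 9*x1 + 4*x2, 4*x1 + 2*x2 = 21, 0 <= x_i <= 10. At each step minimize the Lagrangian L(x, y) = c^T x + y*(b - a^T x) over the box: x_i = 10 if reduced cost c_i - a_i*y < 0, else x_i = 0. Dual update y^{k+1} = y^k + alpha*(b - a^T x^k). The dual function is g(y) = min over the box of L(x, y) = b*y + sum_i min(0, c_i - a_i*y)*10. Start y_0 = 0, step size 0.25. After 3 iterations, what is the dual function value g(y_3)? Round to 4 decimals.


Dual ascent for LP: min 9*x1 + 4*x2, 4*x1 + 2*x2 = 21, 0 <= x_i <= 10
Step 1: y^k = 0.0, reduced costs: (9.0, 4.0)
  x^k = (0.0, 0.0), subgradient = b - a^T x = 21.0
  y^{k+1} = 0.0 + 0.25*21.0 = 5.25
Step 2: y^k = 5.25, reduced costs: (-12.0, -6.5)
  x^k = (10.0, 10.0), subgradient = b - a^T x = -39.0
  y^{k+1} = 5.25 + 0.25*-39.0 = -4.5
Step 3: y^k = -4.5, reduced costs: (27.0, 13.0)
  x^k = (0.0, 0.0), subgradient = b - a^T x = 21.0
  y^{k+1} = -4.5 + 0.25*21.0 = 0.75
Dual objective at y_3 = 0.75: reduced costs (6.0, 2.5), box minimizer x = (0.0, 0.0)
g(y_3) = b*y + (c1 - a1*y)*x1 + (c2 - a2*y)*x2 = 21*0.75 + 6.0*0.0 + 2.5*0.0 = 15.75 + 0.0 + 0.0 = 15.75


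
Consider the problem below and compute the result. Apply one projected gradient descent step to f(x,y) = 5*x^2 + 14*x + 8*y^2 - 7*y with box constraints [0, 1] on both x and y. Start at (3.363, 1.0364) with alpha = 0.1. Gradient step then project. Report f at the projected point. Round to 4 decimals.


Step 1: Compute gradient at (3.363, 1.0364).
grad_x = 2*5*3.363 + 14 = 47.63
grad_y = 2*8*1.0364 - 7 = 9.5824
Step 2: Gradient step.
x_raw = 3.363 - 0.1*47.63 = -1.4
y_raw = 1.0364 - 0.1*9.5824 = 0.0782
Step 3: Project onto [0, 1].
x_proj = clip(-1.4) = 0.0
y_proj = clip(0.0782) = 0.0782
Step 4: Evaluate f.
f(0.0, 0.0782) = -0.4982


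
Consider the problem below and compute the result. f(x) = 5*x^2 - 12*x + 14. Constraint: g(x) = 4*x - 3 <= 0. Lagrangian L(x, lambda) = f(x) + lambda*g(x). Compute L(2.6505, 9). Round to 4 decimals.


Step 1: Evaluate f(x).
f(2.6505) = 5*2.6505^2 - 12*2.6505 + 14 = 17.3198
Step 2: Evaluate g(x).
g(2.6505) = 4*2.6505 - 3 = 7.602
Step 3: Compute Lagrangian.
L = 17.3198 + 9*7.602 = 85.7378


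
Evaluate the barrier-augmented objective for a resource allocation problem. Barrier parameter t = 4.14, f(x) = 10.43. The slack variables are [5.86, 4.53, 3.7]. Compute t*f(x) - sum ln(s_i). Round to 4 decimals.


Step 1: Compute log-barrier.
ln values: [1.7681, 1.5107, 1.3083]
phi = -(1.7681 + 1.5107 + 1.3083) = -4.5872
Step 2: Compute augmented objective.
t*f(x) = 4.14*10.43 = 43.1802
Total = 43.1802 - 4.5872 = 38.593


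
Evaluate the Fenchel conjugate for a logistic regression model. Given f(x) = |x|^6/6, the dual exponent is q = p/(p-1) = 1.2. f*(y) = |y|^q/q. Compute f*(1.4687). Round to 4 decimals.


The conjugate exponent q satisfies 1/p + 1/q = 1.
p = 6, so q = 6/(6 - 1) = 1.2
|y|^q = 1.4687^1.2 = 1.5861
f*(1.4687) = 1.5861 / 1.2 = 1.3217


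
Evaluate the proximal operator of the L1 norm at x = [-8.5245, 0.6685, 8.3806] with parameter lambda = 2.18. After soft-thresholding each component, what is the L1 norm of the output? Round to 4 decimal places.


Soft-thresholding with lambda = 2.18:
prox(-8.5245) = sign(-8.5245)*max(|-8.5245| - 2.18, 0) = -6.3445
prox(0.6685) = sign(0.6685)*max(|0.6685| - 2.18, 0) = 0.0
prox(8.3806) = sign(8.3806)*max(|8.3806| - 2.18, 0) = 6.2006
prox(x) = [-6.3445, 0.0, 6.2006]
||prox(x)||_1 = 6.3445 + 0.0 + 6.2006 = 12.5451


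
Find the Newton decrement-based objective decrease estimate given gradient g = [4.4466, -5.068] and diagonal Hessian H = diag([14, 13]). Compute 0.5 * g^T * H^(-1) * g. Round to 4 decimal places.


Step 1: H is diagonal, so H^(-1) * g = [0.3176, -0.3898].
Step 2: g^T H^(-1) g = sum_i g_i^2 / H_ii
  = (4.4466)^2/14 + (-5.068)^2/13
  = 1.4123 + 1.9757 = 3.388
Step 3: Objective decrease = 0.5 * g^T H^(-1) g = 1.694


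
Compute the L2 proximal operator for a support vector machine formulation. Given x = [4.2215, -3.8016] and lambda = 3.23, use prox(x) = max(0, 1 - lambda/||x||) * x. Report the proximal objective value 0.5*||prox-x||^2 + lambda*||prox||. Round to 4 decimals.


Step 1: Compute ||x||.
||x|| = 5.681
Step 2: Compute scaling factor.
scale = max(0, 1 - 3.23/5.681) = 0.4314
Step 3: prox(x) = [1.8213, -1.6401]
||prox(x)|| = 2.451
Step 4: Proximal objective.
0.5*||prox-x||^2 = 5.2165
lambda*||prox|| = 7.9167
Total = 13.133


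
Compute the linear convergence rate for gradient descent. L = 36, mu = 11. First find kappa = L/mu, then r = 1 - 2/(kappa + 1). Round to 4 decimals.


Step 1: Compute the condition number.
kappa = L/mu = 36/11 = 3.2727
Step 2: Compute the convergence rate.
r = 1 - 2/(kappa + 1) = 1 - 2*mu/(L + mu) = (L - mu)/(L + mu) = 25/47 = 0.5319


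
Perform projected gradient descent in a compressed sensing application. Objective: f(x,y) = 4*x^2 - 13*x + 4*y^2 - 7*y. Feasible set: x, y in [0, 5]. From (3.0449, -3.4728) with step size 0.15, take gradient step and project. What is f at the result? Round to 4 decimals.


Step 1: Compute gradient at (3.0449, -3.4728).
grad_x = 2*4*3.0449 - 13 = 11.3592
grad_y = 2*4*-3.4728 - 7 = -34.7824
Step 2: Gradient step.
x_raw = 3.0449 - 0.15*11.3592 = 1.341
y_raw = -3.4728 - 0.15*-34.7824 = 1.7446
Step 3: Project onto [0, 5].
x_proj = clip(1.341) = 1.341
y_proj = clip(1.7446) = 1.7446
Step 4: Evaluate f.
f(1.341, 1.7446) = -10.2779


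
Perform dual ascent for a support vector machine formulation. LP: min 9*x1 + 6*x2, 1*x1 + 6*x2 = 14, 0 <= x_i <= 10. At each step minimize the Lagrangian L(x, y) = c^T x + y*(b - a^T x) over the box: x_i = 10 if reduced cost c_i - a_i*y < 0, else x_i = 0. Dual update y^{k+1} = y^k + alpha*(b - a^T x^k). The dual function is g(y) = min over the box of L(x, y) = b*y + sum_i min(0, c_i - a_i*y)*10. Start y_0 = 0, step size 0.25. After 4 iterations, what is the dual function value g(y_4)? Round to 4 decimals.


Dual ascent for LP: min 9*x1 + 6*x2, 1*x1 + 6*x2 = 14, 0 <= x_i <= 10
Step 1: y^k = 0.0, reduced costs: (9.0, 6.0)
  x^k = (0.0, 0.0), subgradient = b - a^T x = 14.0
  y^{k+1} = 0.0 + 0.25*14.0 = 3.5
Step 2: y^k = 3.5, reduced costs: (5.5, -15.0)
  x^k = (0.0, 10.0), subgradient = b - a^T x = -46.0
  y^{k+1} = 3.5 + 0.25*-46.0 = -8.0
Step 3: y^k = -8.0, reduced costs: (17.0, 54.0)
  x^k = (0.0, 0.0), subgradient = b - a^T x = 14.0
  y^{k+1} = -8.0 + 0.25*14.0 = -4.5
Step 4: y^k = -4.5, reduced costs: (13.5, 33.0)
  x^k = (0.0, 0.0), subgradient = b - a^T x = 14.0
  y^{k+1} = -4.5 + 0.25*14.0 = -1.0
Dual objective at y_4 = -1.0: reduced costs (10.0, 12.0), box minimizer x = (0.0, 0.0)
g(y_4) = b*y + (c1 - a1*y)*x1 + (c2 - a2*y)*x2 = 14*(-1.0) + 10.0*0.0 + 12.0*0.0 = -14.0 + 0.0 + 0.0 = -14.0


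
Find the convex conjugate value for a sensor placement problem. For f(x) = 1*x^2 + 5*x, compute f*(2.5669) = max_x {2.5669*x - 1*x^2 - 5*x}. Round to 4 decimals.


f*(y) = sup_x {y*x - a*x^2 - b*x} = sup_x {(y-b)*x - a*x^2}
FOC: (y - b) - 2a*x = 0 => x* = (y - b)/(2a)
x* = (2.5669 - 5)/(2*1) = -1.2166
f*(2.5669) = (y-b)^2/(4a) = (2.5669 - 5)^2/(4*1)
= 5.92/4 = 1.48


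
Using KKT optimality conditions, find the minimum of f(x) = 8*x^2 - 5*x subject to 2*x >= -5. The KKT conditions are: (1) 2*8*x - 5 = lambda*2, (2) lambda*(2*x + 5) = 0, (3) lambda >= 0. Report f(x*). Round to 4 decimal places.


Step 1: Try lambda = 0 (constraint inactive).
Stationarity: 2*8*x - 5 = 0
x* = 5/(2*8) = 0.3125
Check constraint: 2*0.3125 = 0.625 >= -5 -- satisfied.
Step 2: Compute optimal value.
f(x*) = 8*0.3125^2 - 5*0.3125 = -0.7813


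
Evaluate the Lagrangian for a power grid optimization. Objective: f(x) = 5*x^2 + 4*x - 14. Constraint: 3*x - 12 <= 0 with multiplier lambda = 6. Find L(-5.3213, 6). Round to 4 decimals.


Step 1: Evaluate f(x).
f(-5.3213) = 5*(-5.3213)^2 + 4*(-5.3213) - 14 = 106.296
Step 2: Evaluate g(x).
g(-5.3213) = 3*-5.3213 - 12 = -27.9639
Step 3: Compute Lagrangian.
L = 106.296 + 6*-27.9639 = -61.4874


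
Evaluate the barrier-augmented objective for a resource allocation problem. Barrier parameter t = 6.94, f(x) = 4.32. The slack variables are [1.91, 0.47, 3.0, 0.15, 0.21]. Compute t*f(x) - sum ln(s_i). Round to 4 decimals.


Step 1: Compute log-barrier.
ln values: [0.6471, -0.755, 1.0986, -1.8971, -1.5606]
phi = -(0.6471 - 0.755 + 1.0986 - 1.8971 - 1.5606) = 2.4671
Step 2: Compute augmented objective.
t*f(x) = 6.94*4.32 = 29.9808
Total = 29.9808 + 2.4671 = 32.4479


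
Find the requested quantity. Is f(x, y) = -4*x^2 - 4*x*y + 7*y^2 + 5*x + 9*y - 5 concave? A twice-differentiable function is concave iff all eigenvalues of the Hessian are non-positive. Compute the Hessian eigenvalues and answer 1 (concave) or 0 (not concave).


The Hessian of f(x,y) = -4*x^2 - 4*x*y + 7*y^2 + 5*x + 9*y - 5 is:
H = [[-8, -4], [-4, 14]]
Trace = -8 + 14 = 6
Determinant = -8*14 - (-4)^2 = -128
Discriminant = (6)^2 - 4*-128 = 548.0
Eigenvalues: lambda_1 = -8.7047, lambda_2 = 14.7047
The function is not concave.

0


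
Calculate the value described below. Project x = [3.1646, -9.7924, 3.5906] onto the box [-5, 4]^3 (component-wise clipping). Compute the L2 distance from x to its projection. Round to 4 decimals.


Project each component onto [-5, 4].
clip(3.1646) = 3.1646, clip(-9.7924) = -5.0, clip(3.5906) = 3.5906
Projection = [3.1646, -5.0, 3.5906]
Squared diffs: [0.0, 22.9671, 0.0]
Distance = sqrt(22.9671) = 4.7924


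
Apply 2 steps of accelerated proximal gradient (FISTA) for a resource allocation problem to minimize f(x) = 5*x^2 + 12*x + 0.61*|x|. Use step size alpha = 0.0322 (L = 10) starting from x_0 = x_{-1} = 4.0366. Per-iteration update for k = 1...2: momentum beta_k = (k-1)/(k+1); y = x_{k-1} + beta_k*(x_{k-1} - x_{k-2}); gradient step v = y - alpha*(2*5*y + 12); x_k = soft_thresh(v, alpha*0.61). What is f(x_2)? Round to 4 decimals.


FISTA on f(x) = 5*x^2 + 12*x + 0.61*|x|
L = 10, alpha = 0.0322
Iteration 1: beta = 0.0, y = 4.0366 + 0.0*(4.0366 - 4.0366) = 4.0366
  grad(y) = 52.366, v = y - alpha*grad = 2.3504
  prox(v) = soft_thresh(2.3504, 0.0196) = 2.3308
Iteration 2: beta = 0.3333, y = 2.3308 + 0.3333*(2.3308 - 4.0366) = 1.7622
  grad(y) = 29.6216, v = y - alpha*grad = 0.8083
  prox(v) = soft_thresh(0.8083, 0.0196) = 0.7887
f(x_2) = 5*0.7887^2 + 12*0.7887 + 0.61*|0.7887| = 13.0558


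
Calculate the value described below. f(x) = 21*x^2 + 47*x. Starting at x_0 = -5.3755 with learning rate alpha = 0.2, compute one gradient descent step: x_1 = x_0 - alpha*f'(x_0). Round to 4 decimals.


We compute the gradient at x_0 and apply the update.
f'(x) = 42*x + 47
f'(-5.3755) = 42*-5.3755 + 47 = -178.771
x_1 = -5.3755 - 0.2*-178.771 = 30.3787


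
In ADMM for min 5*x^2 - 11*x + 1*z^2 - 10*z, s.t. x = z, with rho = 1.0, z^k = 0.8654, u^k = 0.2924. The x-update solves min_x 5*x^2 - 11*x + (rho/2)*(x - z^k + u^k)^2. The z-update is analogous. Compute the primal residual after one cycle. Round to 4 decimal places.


ADMM iteration with rho = 1.0, z^k = 0.8654, u^k = 0.2924
Step 1: x-update.
Minimize 5*x^2 - 11*x + (1.0/2)*(x - 0.8654 + 0.2924)^2
FOC: (2*5 + 1.0)*x = 11 + 1.0*(0.8654 - 0.2924)
x^{k+1} = 1.0521
Step 2: z-update.
Minimize 1*z^2 - 10*z + (1.0/2)*(1.0521 - z + 0.2924)^2
FOC: (2*1 + 1.0)*z = 10 + 1.0*(1.0521 + 0.2924)
z^{k+1} = 3.7815
Step 3: u-update.
u^{k+1} = 0.2924 + 1.0521 - 3.7815 = -2.437
Step 4: Primal residual = |1.0521 - 3.7815| = 2.7294


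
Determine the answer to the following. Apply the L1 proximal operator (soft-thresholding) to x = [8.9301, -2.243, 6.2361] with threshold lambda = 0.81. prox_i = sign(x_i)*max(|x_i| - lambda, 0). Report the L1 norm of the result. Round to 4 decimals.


Soft-thresholding with lambda = 0.81:
prox(8.9301) = sign(8.9301)*max(|8.9301| - 0.81, 0) = 8.1201
prox(-2.243) = sign(-2.243)*max(|-2.243| - 0.81, 0) = -1.433
prox(6.2361) = sign(6.2361)*max(|6.2361| - 0.81, 0) = 5.4261
prox(x) = [8.1201, -1.433, 5.4261]
||prox(x)||_1 = 8.1201 + 1.433 + 5.4261 = 14.9792


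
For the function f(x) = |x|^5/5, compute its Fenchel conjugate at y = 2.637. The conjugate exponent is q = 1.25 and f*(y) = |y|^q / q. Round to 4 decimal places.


The conjugate exponent q satisfies 1/p + 1/q = 1.
p = 5, so q = 5/(5 - 1) = 1.25
|y|^q = 2.637^1.25 = 3.3604
f*(2.637) = 3.3604 / 1.25 = 2.6883


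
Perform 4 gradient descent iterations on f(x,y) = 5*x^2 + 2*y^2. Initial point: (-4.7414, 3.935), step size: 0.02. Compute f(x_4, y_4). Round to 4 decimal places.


Gradient descent on f(x,y) = 5*x^2 + 2*y^2.
Starting point: (-4.7414, 3.935), alpha = 0.02
Step 1: grad_x = 2*5*-4.7414 = -47.414, grad_y = 2*2*3.935 = 15.74
  x_1 = -4.7414 - 0.02*-47.414 = -3.7931
  y_1 = 3.935 - 0.02*15.74 = 3.6202
Step 2: grad_x = 2*5*-3.7931 = -37.9312, grad_y = 2*2*3.6202 = 14.4808
  x_2 = -3.7931 - 0.02*-37.9312 = -3.0345
  y_2 = 3.6202 - 0.02*14.4808 = 3.3306
Step 3: grad_x = 2*5*-3.0345 = -30.345, grad_y = 2*2*3.3306 = 13.3223
  x_3 = -3.0345 - 0.02*-30.345 = -2.4276
  y_3 = 3.3306 - 0.02*13.3223 = 3.0641
Step 4: grad_x = 2*5*-2.4276 = -24.276, grad_y = 2*2*3.0641 = 12.2565
  x_4 = -2.4276 - 0.02*-24.276 = -1.9421
  y_4 = 3.0641 - 0.02*12.2565 = 2.819
f(-1.9421, 2.819) = 5*(-1.9421)^2 + 2*2.819^2 = 34.7519


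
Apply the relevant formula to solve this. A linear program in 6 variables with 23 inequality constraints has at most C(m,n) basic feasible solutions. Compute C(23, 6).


Each vertex corresponds to some choice of n active constraints out of m, so the number of vertices is at most C(m, n) = m! / (n!(m-n)!).
m = 23, n = 6
Numerator: 23 * 22 * 21 * 20 * 19 * 18
Denominator: 6! = 720
C(23, 6) = 100947


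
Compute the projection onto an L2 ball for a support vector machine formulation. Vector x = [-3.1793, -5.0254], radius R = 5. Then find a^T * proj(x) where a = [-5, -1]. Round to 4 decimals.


Step 1: Compute ||x|| (intermediates to 6 decimals).
||x|| = sqrt((-3.1793)^2 + (-5.0254)^2) = 5.946646
Step 2: Project.
Since ||x|| > R, scale = R/||x|| = 5/5.946646 = 0.84081, proj(x) = scale * x
proj(x) = [-2.673187, -4.225407]
Step 3: Dot product.
a^T * proj(x) = -5*(-2.673187) - 1*(-4.225407) = 17.5913


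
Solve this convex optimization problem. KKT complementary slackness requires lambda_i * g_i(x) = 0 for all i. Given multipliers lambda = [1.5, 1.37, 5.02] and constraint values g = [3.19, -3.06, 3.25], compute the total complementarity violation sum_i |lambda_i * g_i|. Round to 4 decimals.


KKT complementary slackness check:
lambda_1 * g_1 = 1.5 * 3.19 = 4.785
lambda_2 * g_2 = 1.37 * -3.06 = -4.1922
lambda_3 * g_3 = 5.02 * 3.25 = 16.315
Total violation = 4.785 + 4.1922 + 16.315 = 25.2922


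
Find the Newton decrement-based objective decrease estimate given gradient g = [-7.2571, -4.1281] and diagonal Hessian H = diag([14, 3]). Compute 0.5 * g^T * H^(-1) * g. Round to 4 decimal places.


Step 1: H is diagonal, so H^(-1) * g = [-0.5184, -1.376].
Step 2: g^T H^(-1) g = sum_i g_i^2 / H_ii
  = (-7.2571)^2/14 + (-4.1281)^2/3
  = 3.7618 + 5.6804 = 9.4422
Step 3: Objective decrease = 0.5 * g^T H^(-1) g = 4.7211


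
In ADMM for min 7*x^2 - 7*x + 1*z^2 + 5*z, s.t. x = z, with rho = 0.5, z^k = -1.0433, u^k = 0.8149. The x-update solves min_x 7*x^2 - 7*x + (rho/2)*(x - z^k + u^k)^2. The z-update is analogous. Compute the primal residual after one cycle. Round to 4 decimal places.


ADMM iteration with rho = 0.5, z^k = -1.0433, u^k = 0.8149
Step 1: x-update.
Minimize 7*x^2 - 7*x + (0.5/2)*(x + 1.0433 + 0.8149)^2
FOC: (2*7 + 0.5)*x = 7 + 0.5*(-1.0433 - 0.8149)
x^{k+1} = 0.4187
Step 2: z-update.
Minimize 1*z^2 + 5*z + (0.5/2)*(0.4187 - z + 0.8149)^2
FOC: (2*1 + 0.5)*z = -5 + 0.5*(0.4187 + 0.8149)
z^{k+1} = -1.7533
Step 3: u-update.
u^{k+1} = 0.8149 + 0.4187 + 1.7533 = 2.9869
Step 4: Primal residual = |0.4187 + 1.7533| = 2.172


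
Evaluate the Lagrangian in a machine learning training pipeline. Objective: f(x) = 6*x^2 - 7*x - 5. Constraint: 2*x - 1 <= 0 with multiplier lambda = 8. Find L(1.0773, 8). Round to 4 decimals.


Step 1: Evaluate f(x).
f(1.0773) = 6*1.0773^2 - 7*1.0773 - 5 = -5.5776
Step 2: Evaluate g(x).
g(1.0773) = 2*1.0773 - 1 = 1.1546
Step 3: Compute Lagrangian.
L = -5.5776 + 8*1.1546 = 3.6592


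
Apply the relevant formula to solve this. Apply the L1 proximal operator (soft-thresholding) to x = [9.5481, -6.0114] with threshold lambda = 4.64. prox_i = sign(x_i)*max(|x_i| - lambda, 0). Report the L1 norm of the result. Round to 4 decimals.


Soft-thresholding with lambda = 4.64:
prox(9.5481) = sign(9.5481)*max(|9.5481| - 4.64, 0) = 4.9081
prox(-6.0114) = sign(-6.0114)*max(|-6.0114| - 4.64, 0) = -1.3714
prox(x) = [4.9081, -1.3714]
||prox(x)||_1 = 4.9081 + 1.3714 = 6.2795


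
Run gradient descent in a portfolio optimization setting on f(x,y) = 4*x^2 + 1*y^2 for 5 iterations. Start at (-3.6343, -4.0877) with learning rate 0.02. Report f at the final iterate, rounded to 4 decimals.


Gradient descent on f(x,y) = 4*x^2 + 1*y^2.
Starting point: (-3.6343, -4.0877), alpha = 0.02
Step 1: grad_x = 2*4*-3.6343 = -29.0744, grad_y = 2*1*-4.0877 = -8.1754
  x_1 = -3.6343 - 0.02*-29.0744 = -3.0528
  y_1 = -4.0877 - 0.02*-8.1754 = -3.9242
Step 2: grad_x = 2*4*-3.0528 = -24.4225, grad_y = 2*1*-3.9242 = -7.8484
  x_2 = -3.0528 - 0.02*-24.4225 = -2.5644
  y_2 = -3.9242 - 0.02*-7.8484 = -3.7672
Step 3: grad_x = 2*4*-2.5644 = -20.5149, grad_y = 2*1*-3.7672 = -7.5344
  x_3 = -2.5644 - 0.02*-20.5149 = -2.1541
  y_3 = -3.7672 - 0.02*-7.5344 = -3.6165
Step 4: grad_x = 2*4*-2.1541 = -17.2325, grad_y = 2*1*-3.6165 = -7.2331
  x_4 = -2.1541 - 0.02*-17.2325 = -1.8094
  y_4 = -3.6165 - 0.02*-7.2331 = -3.4719
Step 5: grad_x = 2*4*-1.8094 = -14.4753, grad_y = 2*1*-3.4719 = -6.9437
  x_5 = -1.8094 - 0.02*-14.4753 = -1.5199
  y_5 = -3.4719 - 0.02*-6.9437 = -3.333
f(-1.5199, -3.333) = 4*(-1.5199)^2 + 1*(-3.333)^2 = 20.3494


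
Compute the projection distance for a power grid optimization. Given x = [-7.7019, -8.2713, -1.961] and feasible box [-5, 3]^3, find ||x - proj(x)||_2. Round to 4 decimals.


Project each component onto [-5, 3].
clip(-7.7019) = -5.0, clip(-8.2713) = -5.0, clip(-1.961) = -1.961
Projection = [-5.0, -5.0, -1.961]
Squared diffs: [7.3003, 10.7014, 0.0]
Distance = sqrt(18.0017) = 4.2428


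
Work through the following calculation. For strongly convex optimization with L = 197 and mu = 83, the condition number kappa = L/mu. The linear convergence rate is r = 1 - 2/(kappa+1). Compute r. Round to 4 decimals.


Step 1: Compute the condition number.
kappa = L/mu = 197/83 = 2.3735
Step 2: Compute the convergence rate.
r = 1 - 2/(kappa + 1) = 1 - 2*mu/(L + mu) = (L - mu)/(L + mu) = 114/280 = 0.4071


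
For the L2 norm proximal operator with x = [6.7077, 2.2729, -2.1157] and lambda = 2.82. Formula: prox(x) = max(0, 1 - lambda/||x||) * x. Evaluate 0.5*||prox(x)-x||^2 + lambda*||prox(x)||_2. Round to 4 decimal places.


Step 1: Compute ||x||.
||x|| = 7.3916
Step 2: Compute scaling factor.
scale = max(0, 1 - 2.82/7.3916) = 0.6185
Step 3: prox(x) = [4.1486, 1.4058, -1.3085]
||prox(x)|| = 4.5716
Step 4: Proximal objective.
0.5*||prox-x||^2 = 3.9762
lambda*||prox|| = 12.8919
Total = 16.8681


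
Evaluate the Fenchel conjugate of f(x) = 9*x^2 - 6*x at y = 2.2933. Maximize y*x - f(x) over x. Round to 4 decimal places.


f*(y) = sup_x {y*x - a*x^2 - b*x} = sup_x {(y-b)*x - a*x^2}
FOC: (y - b) - 2a*x = 0 => x* = (y - b)/(2a)
x* = (2.2933 + 6)/(2*9) = 0.4607
f*(2.2933) = (y-b)^2/(4a) = (2.2933 + 6)^2/(4*9)
= 68.7788/36 = 1.9105


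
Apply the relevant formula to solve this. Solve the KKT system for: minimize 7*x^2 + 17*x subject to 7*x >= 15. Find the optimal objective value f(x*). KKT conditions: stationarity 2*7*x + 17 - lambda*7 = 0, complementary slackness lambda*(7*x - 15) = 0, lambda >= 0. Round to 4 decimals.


Step 1: Try lambda = 0 (constraint inactive).
x_unc = -17/(2*7) = -1.2143
Check: 7*-1.2143 = -8.5001 < 15 -- violated!
Step 2: Constraint must be active: 7*x = 15
x* = 15/7 = 2.1429 (rounded; the exact value 15/7 is used below)
lambda = (2*7*(15/7) + 17)/7 = 6.7143
Step 3: Compute optimal value.
f(x*) = 7*(15/7)^2 + 17*(15/7) = 68.5714


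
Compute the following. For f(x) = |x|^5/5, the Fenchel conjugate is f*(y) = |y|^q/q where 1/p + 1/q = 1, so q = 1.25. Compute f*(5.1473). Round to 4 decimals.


The conjugate exponent q satisfies 1/p + 1/q = 1.
p = 5, so q = 5/(5 - 1) = 1.25
|y|^q = 5.1473^1.25 = 7.7531
f*(5.1473) = 7.7531 / 1.25 = 6.2025


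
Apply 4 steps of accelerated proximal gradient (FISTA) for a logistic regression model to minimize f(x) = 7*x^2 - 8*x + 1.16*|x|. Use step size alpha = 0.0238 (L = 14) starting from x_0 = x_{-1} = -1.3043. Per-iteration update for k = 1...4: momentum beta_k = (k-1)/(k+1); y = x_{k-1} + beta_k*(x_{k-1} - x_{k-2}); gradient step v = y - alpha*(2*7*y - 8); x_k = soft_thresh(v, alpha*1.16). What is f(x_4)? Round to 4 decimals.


FISTA on f(x) = 7*x^2 - 8*x + 1.16*|x|
L = 14, alpha = 0.0238
Iteration 1: beta = 0.0, y = -1.3043 + 0.0*(-1.3043 + 1.3043) = -1.3043
  grad(y) = -26.2602, v = y - alpha*grad = -0.6793
  prox(v) = soft_thresh(-0.6793, 0.0276) = -0.6517
Iteration 2: beta = 0.3333, y = -0.6517 + 0.3333*(-0.6517 + 1.3043) = -0.4342
  grad(y) = -14.0783, v = y - alpha*grad = -0.0991
  prox(v) = soft_thresh(-0.0991, 0.0276) = -0.0715
Iteration 3: beta = 0.5, y = -0.0715 + 0.5*(-0.0715 + 0.6517) = 0.2186
  grad(y) = -4.9395, v = y - alpha*grad = 0.3362
  prox(v) = soft_thresh(0.3362, 0.0276) = 0.3086
Iteration 4: beta = 0.6, y = 0.3086 + 0.6*(0.3086 + 0.0715) = 0.5366
  grad(y) = -0.4877, v = y - alpha*grad = 0.5482
  prox(v) = soft_thresh(0.5482, 0.0276) = 0.5206
f(x_4) = 7*0.5206^2 - 8*0.5206 + 1.16*|0.5206| = -1.6637


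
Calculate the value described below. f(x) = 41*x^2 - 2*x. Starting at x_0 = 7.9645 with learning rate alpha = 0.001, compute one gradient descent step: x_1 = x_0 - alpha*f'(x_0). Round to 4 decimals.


We compute the gradient at x_0 and apply the update.
f'(x) = 82*x - 2
f'(7.9645) = 82*7.9645 - 2 = 651.089
x_1 = 7.9645 - 0.001*651.089 = 7.3134


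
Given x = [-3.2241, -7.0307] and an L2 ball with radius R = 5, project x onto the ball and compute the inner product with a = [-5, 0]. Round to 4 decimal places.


Step 1: Compute ||x|| (intermediates to 6 decimals).
||x|| = sqrt((-3.2241)^2 + (-7.0307)^2) = 7.734699
Step 2: Project.
Since ||x|| > R, scale = R/||x|| = 5/7.734699 = 0.646438, proj(x) = scale * x
proj(x) = [-2.084181, -4.544912]
Step 3: Dot product.
a^T * proj(x) = -5*(-2.084181) + 0*(-4.544912) = 10.4209


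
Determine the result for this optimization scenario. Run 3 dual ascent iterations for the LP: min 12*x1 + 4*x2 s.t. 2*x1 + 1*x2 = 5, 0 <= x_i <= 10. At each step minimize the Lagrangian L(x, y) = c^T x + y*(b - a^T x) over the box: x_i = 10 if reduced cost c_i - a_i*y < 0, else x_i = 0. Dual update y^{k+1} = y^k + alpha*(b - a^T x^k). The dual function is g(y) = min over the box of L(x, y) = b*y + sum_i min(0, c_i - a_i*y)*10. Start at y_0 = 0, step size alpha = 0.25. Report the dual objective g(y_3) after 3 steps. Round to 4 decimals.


Dual ascent for LP: min 12*x1 + 4*x2, 2*x1 + 1*x2 = 5, 0 <= x_i <= 10
Step 1: y^k = 0.0, reduced costs: (12.0, 4.0)
  x^k = (0.0, 0.0), subgradient = b - a^T x = 5.0
  y^{k+1} = 0.0 + 0.25*5.0 = 1.25
Step 2: y^k = 1.25, reduced costs: (9.5, 2.75)
  x^k = (0.0, 0.0), subgradient = b - a^T x = 5.0
  y^{k+1} = 1.25 + 0.25*5.0 = 2.5
Step 3: y^k = 2.5, reduced costs: (7.0, 1.5)
  x^k = (0.0, 0.0), subgradient = b - a^T x = 5.0
  y^{k+1} = 2.5 + 0.25*5.0 = 3.75
Dual objective at y_3 = 3.75: reduced costs (4.5, 0.25), box minimizer x = (0.0, 0.0)
g(y_3) = b*y + (c1 - a1*y)*x1 + (c2 - a2*y)*x2 = 5*3.75 + 4.5*0.0 + 0.25*0.0 = 18.75 + 0.0 + 0.0 = 18.75


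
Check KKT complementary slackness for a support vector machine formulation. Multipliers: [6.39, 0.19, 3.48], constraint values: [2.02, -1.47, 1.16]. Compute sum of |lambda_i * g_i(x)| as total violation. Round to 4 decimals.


KKT complementary slackness check:
lambda_1 * g_1 = 6.39 * 2.02 = 12.9078
lambda_2 * g_2 = 0.19 * -1.47 = -0.2793
lambda_3 * g_3 = 3.48 * 1.16 = 4.0368
Total violation = 12.9078 + 0.2793 + 4.0368 = 17.2239


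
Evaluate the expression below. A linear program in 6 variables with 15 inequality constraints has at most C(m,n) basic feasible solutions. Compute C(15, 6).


Each vertex corresponds to some choice of n active constraints out of m, so the number of vertices is at most C(m, n) = m! / (n!(m-n)!).
m = 15, n = 6
Numerator: 15 * 14 * 13 * 12 * 11 * 10
Denominator: 6! = 720
C(15, 6) = 5005


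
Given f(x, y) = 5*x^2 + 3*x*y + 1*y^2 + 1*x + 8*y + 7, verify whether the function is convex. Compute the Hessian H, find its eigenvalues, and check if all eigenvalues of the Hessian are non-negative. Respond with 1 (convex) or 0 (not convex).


The Hessian of f(x,y) = 5*x^2 + 3*x*y + 1*y^2 + 1*x + 8*y + 7 is:
H = [[10, 3], [3, 2]]
Trace = 10 + 2 = 12
Determinant = 10*2 - (3)^2 = 11
Discriminant = (12)^2 - 4*11 = 100.0
Eigenvalues: lambda_1 = 1.0, lambda_2 = 11.0
The function is convex.

1


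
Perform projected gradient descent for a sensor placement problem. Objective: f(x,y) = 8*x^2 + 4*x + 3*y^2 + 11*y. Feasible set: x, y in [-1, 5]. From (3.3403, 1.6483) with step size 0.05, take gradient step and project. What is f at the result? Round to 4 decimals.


Step 1: Compute gradient at (3.3403, 1.6483).
grad_x = 2*8*3.3403 + 4 = 57.4448
grad_y = 2*3*1.6483 + 11 = 20.8898
Step 2: Gradient step.
x_raw = 3.3403 - 0.05*57.4448 = 0.4681
y_raw = 1.6483 - 0.05*20.8898 = 0.6038
Step 3: Project onto [-1, 5].
x_proj = clip(0.4681) = 0.4681
y_proj = clip(0.6038) = 0.6038
Step 4: Evaluate f.
f(0.4681, 0.6038) = 11.3606


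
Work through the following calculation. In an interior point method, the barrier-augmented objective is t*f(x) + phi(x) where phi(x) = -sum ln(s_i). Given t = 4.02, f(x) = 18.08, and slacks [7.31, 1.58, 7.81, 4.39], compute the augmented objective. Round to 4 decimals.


Step 1: Compute log-barrier.
ln values: [1.9892, 0.4574, 2.0554, 1.4793]
phi = -(1.9892 + 0.4574 + 2.0554 + 1.4793) = -5.9814
Step 2: Compute augmented objective.
t*f(x) = 4.02*18.08 = 72.6816
Total = 72.6816 - 5.9814 = 66.7002


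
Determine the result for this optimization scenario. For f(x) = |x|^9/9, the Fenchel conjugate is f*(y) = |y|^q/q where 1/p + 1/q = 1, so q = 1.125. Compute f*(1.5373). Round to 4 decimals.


The conjugate exponent q satisfies 1/p + 1/q = 1.
p = 9, so q = 9/(9 - 1) = 1.125
|y|^q = 1.5373^1.125 = 1.6222
f*(1.5373) = 1.6222 / 1.125 = 1.442


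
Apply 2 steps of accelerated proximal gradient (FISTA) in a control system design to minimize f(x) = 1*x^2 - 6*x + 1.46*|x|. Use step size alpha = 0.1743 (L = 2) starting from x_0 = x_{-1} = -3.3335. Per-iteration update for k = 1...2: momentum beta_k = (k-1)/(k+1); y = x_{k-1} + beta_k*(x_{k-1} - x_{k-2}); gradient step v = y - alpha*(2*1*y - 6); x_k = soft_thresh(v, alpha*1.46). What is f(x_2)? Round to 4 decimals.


FISTA on f(x) = 1*x^2 - 6*x + 1.46*|x|
L = 2, alpha = 0.1743
Iteration 1: beta = 0.0, y = -3.3335 + 0.0*(-3.3335 + 3.3335) = -3.3335
  grad(y) = -12.667, v = y - alpha*grad = -1.1256
  prox(v) = soft_thresh(-1.1256, 0.2545) = -0.8712
Iteration 2: beta = 0.3333, y = -0.8712 + 0.3333*(-0.8712 + 3.3335) = -0.0504
  grad(y) = -6.1008, v = y - alpha*grad = 1.013
  prox(v) = soft_thresh(1.013, 0.2545) = 0.7585
f(x_2) = 1*0.7585^2 - 6*0.7585 + 1.46*|0.7585| = -2.8683


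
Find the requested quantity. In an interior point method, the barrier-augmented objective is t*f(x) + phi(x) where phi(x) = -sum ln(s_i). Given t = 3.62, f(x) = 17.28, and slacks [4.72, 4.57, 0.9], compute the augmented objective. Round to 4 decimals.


Step 1: Compute log-barrier.
ln values: [1.5518, 1.5195, -0.1054]
phi = -(1.5518 + 1.5195 - 0.1054) = -2.966
Step 2: Compute augmented objective.
t*f(x) = 3.62*17.28 = 62.5536
Total = 62.5536 - 2.966 = 59.5876


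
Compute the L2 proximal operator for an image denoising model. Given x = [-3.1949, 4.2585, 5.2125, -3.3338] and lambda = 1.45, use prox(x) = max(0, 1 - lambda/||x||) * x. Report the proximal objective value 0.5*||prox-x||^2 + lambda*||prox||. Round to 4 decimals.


Step 1: Compute ||x||.
||x|| = 8.1625
Step 2: Compute scaling factor.
scale = max(0, 1 - 1.45/8.1625) = 0.8224
Step 3: prox(x) = [-2.6274, 3.502, 4.2865, -2.7416]
||prox(x)|| = 6.7125
Step 4: Proximal objective.
0.5*||prox-x||^2 = 1.0513
lambda*||prox|| = 9.7331
Total = 10.7844


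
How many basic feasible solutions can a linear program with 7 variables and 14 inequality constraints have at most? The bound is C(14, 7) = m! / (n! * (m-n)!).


Each vertex corresponds to some choice of n active constraints out of m, so the number of vertices is at most C(m, n) = m! / (n!(m-n)!).
m = 14, n = 7
Numerator: 14 * 13 * 12 * 11 * 10 * 9 * 8
Denominator: 7! = 5040
C(14, 7) = 3432


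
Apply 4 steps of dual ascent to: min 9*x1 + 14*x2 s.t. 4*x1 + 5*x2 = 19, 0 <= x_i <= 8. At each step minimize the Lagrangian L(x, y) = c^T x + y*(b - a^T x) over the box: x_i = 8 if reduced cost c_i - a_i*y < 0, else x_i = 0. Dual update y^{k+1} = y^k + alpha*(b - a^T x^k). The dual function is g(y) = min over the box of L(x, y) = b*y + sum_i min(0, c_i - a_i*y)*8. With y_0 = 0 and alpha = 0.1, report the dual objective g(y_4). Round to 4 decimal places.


Dual ascent for LP: min 9*x1 + 14*x2, 4*x1 + 5*x2 = 19, 0 <= x_i <= 8
Step 1: y^k = 0.0, reduced costs: (9.0, 14.0)
  x^k = (0.0, 0.0), subgradient = b - a^T x = 19.0
  y^{k+1} = 0.0 + 0.1*19.0 = 1.9
Step 2: y^k = 1.9, reduced costs: (1.4, 4.5)
  x^k = (0.0, 0.0), subgradient = b - a^T x = 19.0
  y^{k+1} = 1.9 + 0.1*19.0 = 3.8
Step 3: y^k = 3.8, reduced costs: (-6.2, -5.0)
  x^k = (8.0, 8.0), subgradient = b - a^T x = -53.0
  y^{k+1} = 3.8 + 0.1*-53.0 = -1.5
Step 4: y^k = -1.5, reduced costs: (15.0, 21.5)
  x^k = (0.0, 0.0), subgradient = b - a^T x = 19.0
  y^{k+1} = -1.5 + 0.1*19.0 = 0.4
Dual objective at y_4 = 0.4: reduced costs (7.4, 12.0), box minimizer x = (0.0, 0.0)
g(y_4) = b*y + (c1 - a1*y)*x1 + (c2 - a2*y)*x2 = 19*0.4 + 7.4*0.0 + 12.0*0.0 = 7.6 + 0.0 + 0.0 = 7.6


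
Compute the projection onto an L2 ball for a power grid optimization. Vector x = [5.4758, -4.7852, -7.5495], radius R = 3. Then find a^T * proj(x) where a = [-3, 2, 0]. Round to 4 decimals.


Step 1: Compute ||x|| (intermediates to 6 decimals).
||x|| = sqrt(5.4758^2 + (-4.7852)^2 + (-7.5495)^2) = 10.482246
Step 2: Project.
Since ||x|| > R, scale = R/||x|| = 3/10.482246 = 0.286198, proj(x) = scale * x
proj(x) = [1.567163, -1.369515, -2.160652]
Step 3: Dot product.
a^T * proj(x) = -3*1.567163 + 2*(-1.369515) + 0*(-2.160652) = -7.4405


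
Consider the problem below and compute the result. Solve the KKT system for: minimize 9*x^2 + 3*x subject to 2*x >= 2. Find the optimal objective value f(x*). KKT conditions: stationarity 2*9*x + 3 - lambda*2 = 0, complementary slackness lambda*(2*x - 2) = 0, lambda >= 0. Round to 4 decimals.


Step 1: Try lambda = 0 (constraint inactive).
x_unc = -3/(2*9) = -0.1667
Check: 2*-0.1667 = -0.3334 < 2 -- violated!
Step 2: Constraint must be active: 2*x = 2
x* = 2/2 = 1.0
lambda = (2*9*1.0 + 3)/2 = 10.5
Step 3: Compute optimal value.
f(x*) = 9*1.0^2 + 3*1.0 = 12.0


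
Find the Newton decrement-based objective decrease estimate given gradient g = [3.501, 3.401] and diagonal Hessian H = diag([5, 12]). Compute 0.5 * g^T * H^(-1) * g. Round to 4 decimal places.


Step 1: H is diagonal, so H^(-1) * g = [0.7002, 0.2834].
Step 2: g^T H^(-1) g = sum_i g_i^2 / H_ii
  = (3.501)^2/5 + (3.401)^2/12
  = 2.4514 + 0.9639 = 3.4153
Step 3: Objective decrease = 0.5 * g^T H^(-1) g = 1.7077


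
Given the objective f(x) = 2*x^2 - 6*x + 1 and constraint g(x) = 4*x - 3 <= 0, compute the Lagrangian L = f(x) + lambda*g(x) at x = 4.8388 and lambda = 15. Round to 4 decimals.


Step 1: Evaluate f(x).
f(4.8388) = 2*4.8388^2 - 6*4.8388 + 1 = 18.7952
Step 2: Evaluate g(x).
g(4.8388) = 4*4.8388 - 3 = 16.3552
Step 3: Compute Lagrangian.
L = 18.7952 + 15*16.3552 = 264.1232


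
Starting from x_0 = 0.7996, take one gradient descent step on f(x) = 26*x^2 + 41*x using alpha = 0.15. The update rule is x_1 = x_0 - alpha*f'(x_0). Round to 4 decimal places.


We compute the gradient at x_0 and apply the update.
f'(x) = 52*x + 41
f'(0.7996) = 52*0.7996 + 41 = 82.5792
x_1 = 0.7996 - 0.15*82.5792 = -11.5873


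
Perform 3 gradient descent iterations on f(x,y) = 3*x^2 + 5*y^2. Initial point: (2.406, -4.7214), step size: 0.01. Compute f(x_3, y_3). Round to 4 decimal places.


Gradient descent on f(x,y) = 3*x^2 + 5*y^2.
Starting point: (2.406, -4.7214), alpha = 0.01
Step 1: grad_x = 2*3*2.406 = 14.436, grad_y = 2*5*-4.7214 = -47.214
  x_1 = 2.406 - 0.01*14.436 = 2.2616
  y_1 = -4.7214 - 0.01*-47.214 = -4.2493
Step 2: grad_x = 2*3*2.2616 = 13.5698, grad_y = 2*5*-4.2493 = -42.4926
  x_2 = 2.2616 - 0.01*13.5698 = 2.1259
  y_2 = -4.2493 - 0.01*-42.4926 = -3.8243
Step 3: grad_x = 2*3*2.1259 = 12.7556, grad_y = 2*5*-3.8243 = -38.2433
  x_3 = 2.1259 - 0.01*12.7556 = 1.9984
  y_3 = -3.8243 - 0.01*-38.2433 = -3.4419
f(1.9984, -3.4419) = 3*1.9984^2 + 5*(-3.4419)^2 = 71.214


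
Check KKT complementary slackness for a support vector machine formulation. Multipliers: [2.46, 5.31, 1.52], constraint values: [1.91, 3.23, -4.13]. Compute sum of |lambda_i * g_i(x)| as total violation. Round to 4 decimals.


KKT complementary slackness check:
lambda_1 * g_1 = 2.46 * 1.91 = 4.6986
lambda_2 * g_2 = 5.31 * 3.23 = 17.1513
lambda_3 * g_3 = 1.52 * -4.13 = -6.2776
Total violation = 4.6986 + 17.1513 + 6.2776 = 28.1275


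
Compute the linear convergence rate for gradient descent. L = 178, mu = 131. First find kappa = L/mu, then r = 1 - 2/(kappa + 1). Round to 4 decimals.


Step 1: Compute the condition number.
kappa = L/mu = 178/131 = 1.3588
Step 2: Compute the convergence rate.
r = 1 - 2/(kappa + 1) = 1 - 2*mu/(L + mu) = (L - mu)/(L + mu) = 47/309 = 0.1521


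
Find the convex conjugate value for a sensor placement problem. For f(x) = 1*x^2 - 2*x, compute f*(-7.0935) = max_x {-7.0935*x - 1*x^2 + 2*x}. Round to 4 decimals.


f*(y) = sup_x {y*x - a*x^2 - b*x} = sup_x {(y-b)*x - a*x^2}
FOC: (y - b) - 2a*x = 0 => x* = (y - b)/(2a)
x* = (-7.0935 + 2)/(2*1) = -2.5468
f*(-7.0935) = (y-b)^2/(4a) = (-7.0935 + 2)^2/(4*1)
= 25.9437/4 = 6.4859


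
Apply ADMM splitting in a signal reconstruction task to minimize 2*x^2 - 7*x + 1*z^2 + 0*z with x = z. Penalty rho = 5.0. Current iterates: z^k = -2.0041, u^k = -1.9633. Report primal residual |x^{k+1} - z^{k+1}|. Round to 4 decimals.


ADMM iteration with rho = 5.0, z^k = -2.0041, u^k = -1.9633
Step 1: x-update.
Minimize 2*x^2 - 7*x + (5.0/2)*(x + 2.0041 - 1.9633)^2
FOC: (2*2 + 5.0)*x = 7 + 5.0*(-2.0041 + 1.9633)
x^{k+1} = 0.7551
Step 2: z-update.
Minimize 1*z^2 + 0*z + (5.0/2)*(0.7551 - z - 1.9633)^2
FOC: (2*1 + 5.0)*z = 0 + 5.0*(0.7551 - 1.9633)
z^{k+1} = -0.863
Step 3: u-update.
u^{k+1} = -1.9633 + 0.7551 + 0.863 = -0.3452
Step 4: Primal residual = |0.7551 + 0.863| = 1.6181


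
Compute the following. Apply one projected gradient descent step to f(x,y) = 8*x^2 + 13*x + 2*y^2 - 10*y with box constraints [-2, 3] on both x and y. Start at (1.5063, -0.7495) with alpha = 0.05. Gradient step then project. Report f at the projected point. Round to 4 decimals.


Step 1: Compute gradient at (1.5063, -0.7495).
grad_x = 2*8*1.5063 + 13 = 37.1008
grad_y = 2*2*-0.7495 - 10 = -12.998
Step 2: Gradient step.
x_raw = 1.5063 - 0.05*37.1008 = -0.3487
y_raw = -0.7495 - 0.05*-12.998 = -0.0996
Step 3: Project onto [-2, 3].
x_proj = clip(-0.3487) = -0.3487
y_proj = clip(-0.0996) = -0.0996
Step 4: Evaluate f.
f(-0.3487, -0.0996) = -2.5448


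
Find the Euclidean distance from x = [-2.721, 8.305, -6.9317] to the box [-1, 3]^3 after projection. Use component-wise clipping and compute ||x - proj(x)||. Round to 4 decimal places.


Project each component onto [-1, 3].
clip(-2.721) = -1.0, clip(8.305) = 3.0, clip(-6.9317) = -1.0
Projection = [-1.0, 3.0, -1.0]
Squared diffs: [2.9618, 28.143, 35.1851]
Distance = sqrt(66.2899) = 8.1419


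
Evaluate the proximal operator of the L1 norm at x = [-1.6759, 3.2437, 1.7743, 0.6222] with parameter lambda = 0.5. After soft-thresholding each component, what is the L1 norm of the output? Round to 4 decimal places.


Soft-thresholding with lambda = 0.5:
prox(-1.6759) = sign(-1.6759)*max(|-1.6759| - 0.5, 0) = -1.1759
prox(3.2437) = sign(3.2437)*max(|3.2437| - 0.5, 0) = 2.7437
prox(1.7743) = sign(1.7743)*max(|1.7743| - 0.5, 0) = 1.2743
prox(0.6222) = sign(0.6222)*max(|0.6222| - 0.5, 0) = 0.1222
prox(x) = [-1.1759, 2.7437, 1.2743, 0.1222]
||prox(x)||_1 = 1.1759 + 2.7437 + 1.2743 + 0.1222 = 5.3161


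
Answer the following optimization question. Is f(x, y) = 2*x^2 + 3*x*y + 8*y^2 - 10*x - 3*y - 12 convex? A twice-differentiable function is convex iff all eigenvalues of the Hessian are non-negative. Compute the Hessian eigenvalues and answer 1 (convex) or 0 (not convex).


The Hessian of f(x,y) = 2*x^2 + 3*x*y + 8*y^2 - 10*x - 3*y - 12 is:
H = [[4, 3], [3, 16]]
Trace = 4 + 16 = 20
Determinant = 4*16 - (3)^2 = 55
Discriminant = (20)^2 - 4*55 = 180.0
Eigenvalues: lambda_1 = 3.2918, lambda_2 = 16.7082
The function is convex.

1


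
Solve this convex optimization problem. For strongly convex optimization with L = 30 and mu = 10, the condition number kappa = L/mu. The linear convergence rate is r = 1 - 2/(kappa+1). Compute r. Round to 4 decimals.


Step 1: Compute the condition number.
kappa = L/mu = 30/10 = 3.0
Step 2: Compute the convergence rate.
r = 1 - 2/(kappa + 1) = 1 - 2*mu/(L + mu) = (L - mu)/(L + mu) = 20/40 = 0.5


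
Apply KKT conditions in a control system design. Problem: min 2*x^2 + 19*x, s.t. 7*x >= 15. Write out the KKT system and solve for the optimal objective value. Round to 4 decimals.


Step 1: Try lambda = 0 (constraint inactive).
x_unc = -19/(2*2) = -4.75
Check: 7*-4.75 = -33.25 < 15 -- violated!
Step 2: Constraint must be active: 7*x = 15
x* = 15/7 = 2.1429 (rounded; the exact value 15/7 is used below)
lambda = (2*2*(15/7) + 19)/7 = 3.9388
Step 3: Compute optimal value.
f(x*) = 2*(15/7)^2 + 19*(15/7) = 49.898


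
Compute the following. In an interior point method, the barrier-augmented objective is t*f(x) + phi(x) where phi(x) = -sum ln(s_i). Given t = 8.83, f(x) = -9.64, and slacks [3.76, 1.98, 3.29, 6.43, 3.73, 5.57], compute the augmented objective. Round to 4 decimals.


Step 1: Compute log-barrier.
ln values: [1.3244, 0.6831, 1.1909, 1.861, 1.3164, 1.7174]
phi = -(1.3244 + 0.6831 + 1.1909 + 1.861 + 1.3164 + 1.7174) = -8.0932
Step 2: Compute augmented objective.
t*f(x) = 8.83*-9.64 = -85.1212
Total = -85.1212 - 8.0932 = -93.2144


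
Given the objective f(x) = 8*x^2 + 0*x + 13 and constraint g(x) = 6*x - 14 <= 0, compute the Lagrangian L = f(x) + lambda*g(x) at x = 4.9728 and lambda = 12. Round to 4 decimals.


Step 1: Evaluate f(x).
f(4.9728) = 8*4.9728^2 + 0*4.9728 + 13 = 210.8299
Step 2: Evaluate g(x).
g(4.9728) = 6*4.9728 - 14 = 15.8368
Step 3: Compute Lagrangian.
L = 210.8299 + 12*15.8368 = 400.8715


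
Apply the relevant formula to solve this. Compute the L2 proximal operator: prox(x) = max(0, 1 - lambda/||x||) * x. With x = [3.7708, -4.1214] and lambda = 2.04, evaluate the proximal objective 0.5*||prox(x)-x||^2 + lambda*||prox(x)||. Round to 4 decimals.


Step 1: Compute ||x||.
||x|| = 5.5861
Step 2: Compute scaling factor.
scale = max(0, 1 - 2.04/5.5861) = 0.6348
Step 3: prox(x) = [2.3937, -2.6163]
||prox(x)|| = 3.5461
Step 4: Proximal objective.
0.5*||prox-x||^2 = 2.0808
lambda*||prox|| = 7.234
Total = 9.3149


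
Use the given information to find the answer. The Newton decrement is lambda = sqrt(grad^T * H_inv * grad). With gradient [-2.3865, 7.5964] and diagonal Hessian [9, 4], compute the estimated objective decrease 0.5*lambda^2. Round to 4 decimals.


Step 1: H is diagonal, so H^(-1) * g = [-0.2652, 1.8991].
Step 2: g^T H^(-1) g = sum_i g_i^2 / H_ii
  = (-2.3865)^2/9 + (7.5964)^2/4
  = 0.6328 + 14.4263 = 15.0591
Step 3: Objective decrease = 0.5 * g^T H^(-1) g = 7.5296


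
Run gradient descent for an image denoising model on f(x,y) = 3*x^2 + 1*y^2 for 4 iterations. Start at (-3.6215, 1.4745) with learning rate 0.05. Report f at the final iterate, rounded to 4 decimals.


Gradient descent on f(x,y) = 3*x^2 + 1*y^2.
Starting point: (-3.6215, 1.4745), alpha = 0.05
Step 1: grad_x = 2*3*-3.6215 = -21.729, grad_y = 2*1*1.4745 = 2.949
  x_1 = -3.6215 - 0.05*-21.729 = -2.5351
  y_1 = 1.4745 - 0.05*2.949 = 1.3271
Step 2: grad_x = 2*3*-2.5351 = -15.2103, grad_y = 2*1*1.3271 = 2.6541
  x_2 = -2.5351 - 0.05*-15.2103 = -1.7745
  y_2 = 1.3271 - 0.05*2.6541 = 1.1943
Step 3: grad_x = 2*3*-1.7745 = -10.6472, grad_y = 2*1*1.1943 = 2.3887
  x_3 = -1.7745 - 0.05*-10.6472 = -1.2422
  y_3 = 1.1943 - 0.05*2.3887 = 1.0749
Step 4: grad_x = 2*3*-1.2422 = -7.453, grad_y = 2*1*1.0749 = 2.1498
  x_4 = -1.2422 - 0.05*-7.453 = -0.8695
  y_4 = 1.0749 - 0.05*2.1498 = 0.9674
f(-0.8695, 0.9674) = 3*(-0.8695)^2 + 1*0.9674^2 = 3.2041
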